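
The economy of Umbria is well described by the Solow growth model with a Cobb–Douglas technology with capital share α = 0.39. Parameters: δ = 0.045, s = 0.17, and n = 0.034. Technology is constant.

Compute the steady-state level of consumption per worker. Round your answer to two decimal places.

Steady state requires s·f(k) = (n + δ)·k, i.e. s·k^α = (n + δ)·k.
Dividing both sides by k: k^(1−α) = s / (n + δ).
k^0.61 = 0.17 / (0.034 + 0.045) = 0.17 / 0.079 = 2.1519
k* = 2.1519^(1/0.61) ≈ 3.5124
y* = (k*)^α = 3.5124^0.39 ≈ 1.6322
c* = (1 − s)·y* = (1 − 0.17) × 1.6322 ≈ 1.3547

c* = 1.35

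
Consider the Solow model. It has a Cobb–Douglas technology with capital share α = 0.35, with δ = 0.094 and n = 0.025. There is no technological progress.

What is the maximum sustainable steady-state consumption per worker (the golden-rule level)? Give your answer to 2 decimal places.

c_gold ≈ 1.16

At the golden rule, f'(k) = n + δ, so α·k^(α−1) = n + δ and k_gold = (α/(n + δ))^(1/(1−α)).
k_gold = (0.35/0.119)^(1/0.65) = 2.9412^1.5385 ≈ 5.2581
c_gold = f(k_gold) − (n + δ)·k_gold = 1.7877 − 0.119×5.2581 ≈ 1.1620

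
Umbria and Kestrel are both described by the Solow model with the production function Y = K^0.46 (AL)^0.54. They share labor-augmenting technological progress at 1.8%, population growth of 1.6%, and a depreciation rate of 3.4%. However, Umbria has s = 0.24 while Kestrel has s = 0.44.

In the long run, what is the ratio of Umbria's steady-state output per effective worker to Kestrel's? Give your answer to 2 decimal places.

Steady-state y* = [s/(n + g + δ)]^(α/(1−α)), so the ratio is [ (s_U/(n + g + δ)_U) / (s_K/(n + g + δ)_K) ]^0.8519.
s_U/(n + g + δ)_U = 0.24/0.068 = 3.5294; s_K/(n + g + δ)_K = 0.44/0.068 = 6.4706.
Ratio = (3.5294/6.4706)^0.8519 = 0.5455^0.8519 ≈ 0.5967

ratio ≈ 0.60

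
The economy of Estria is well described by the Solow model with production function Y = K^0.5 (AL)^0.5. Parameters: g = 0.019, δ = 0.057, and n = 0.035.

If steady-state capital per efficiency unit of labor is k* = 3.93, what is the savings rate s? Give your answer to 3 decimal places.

Steady state requires s·f(k) = (n + g + δ)·k, i.e. s·k^α = (n + g + δ)·k.
So s / (n + g + δ) = (k*)^(1−α) = 3.93^0.5 = 1.9824.
Therefore s = 1.9824 × (n + g + δ) = 1.9824 × 0.111 = 0.2200.

s ≈ 0.220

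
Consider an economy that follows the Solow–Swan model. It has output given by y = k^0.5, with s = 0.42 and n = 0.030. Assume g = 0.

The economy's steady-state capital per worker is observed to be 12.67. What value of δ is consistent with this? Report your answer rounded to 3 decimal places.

At the steady state, Δk = 0, so s·k^α = (n + δ)·k.
So s / (n + δ) = (k*)^(1−α) = 12.67^0.5 = 3.5595.
Therefore n + δ = s / 3.5595 = 0.42 / 3.5595 = 0.1180, so δ = 0.1180 − 0.030 = 0.0880.

δ ≈ 0.088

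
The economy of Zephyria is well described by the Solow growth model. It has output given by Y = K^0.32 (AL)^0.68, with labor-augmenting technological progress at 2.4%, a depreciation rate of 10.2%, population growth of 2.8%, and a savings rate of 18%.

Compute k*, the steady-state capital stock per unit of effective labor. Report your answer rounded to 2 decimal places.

k* ≈ 1.26

Steady state requires s·f(k) = (n + g + δ)·k, i.e. s·k^α = (n + g + δ)·k.
Dividing both sides by k: k^(1−α) = s / (n + g + δ).
k^0.68 = 0.18 / (0.028 + 0.024 + 0.102) = 0.18 / 0.154 = 1.1688
k* = 1.1688^(1/0.68) ≈ 1.2578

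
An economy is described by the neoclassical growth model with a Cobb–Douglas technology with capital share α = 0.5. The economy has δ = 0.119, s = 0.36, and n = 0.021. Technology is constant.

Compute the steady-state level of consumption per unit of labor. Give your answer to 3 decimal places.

In steady state, investment equals break-even investment: s·k^α = (n + δ)·k.
Rearranging, k^(1−α) = s / (n + δ).
k^0.5 = 0.36 / (0.021 + 0.119) = 0.36 / 0.140 = 2.5714
k* = 2.5714^(1/0.5) ≈ 6.6121
y* = (k*)^α = 6.6121^0.5 ≈ 2.5714
c* = (1 − s)·y* = (1 − 0.36) × 2.5714 ≈ 1.6457

c* ≈ 1.646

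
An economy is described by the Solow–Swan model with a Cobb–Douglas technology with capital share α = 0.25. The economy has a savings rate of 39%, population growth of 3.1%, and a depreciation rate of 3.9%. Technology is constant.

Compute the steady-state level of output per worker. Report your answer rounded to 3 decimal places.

y* ≈ 1.773

At the steady state, Δk = 0, so s·k^α = (n + δ)·k.
Rearranging, k^(1−α) = s / (n + δ).
k^0.75 = 0.39 / (0.031 + 0.039) = 0.39 / 0.070 = 5.5714
k* = 5.5714^(1/0.75) ≈ 9.8769
y* = (k*)^α = 9.8769^0.25 ≈ 1.7728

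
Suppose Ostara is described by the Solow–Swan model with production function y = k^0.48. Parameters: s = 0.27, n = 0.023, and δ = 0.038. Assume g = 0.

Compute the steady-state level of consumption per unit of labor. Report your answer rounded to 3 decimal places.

Steady state requires s·f(k) = (n + δ)·k, i.e. s·k^α = (n + δ)·k.
Dividing both sides by k: k^(1−α) = s / (n + δ).
k^0.52 = 0.27 / (0.023 + 0.038) = 0.27 / 0.061 = 4.4262
k* = 4.4262^(1/0.52) ≈ 17.4730
y* = (k*)^α = 17.4730^0.48 ≈ 3.9476
c* = (1 − s)·y* = (1 − 0.27) × 3.9476 ≈ 2.8817

c* ≈ 2.882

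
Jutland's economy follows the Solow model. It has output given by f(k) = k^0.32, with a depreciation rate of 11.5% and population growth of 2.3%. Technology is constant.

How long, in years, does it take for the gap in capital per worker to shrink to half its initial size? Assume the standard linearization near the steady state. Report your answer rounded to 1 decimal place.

Near the steady state the convergence rate is λ = (1 − α)(n + δ).
λ = (1 − 0.32) × 0.138 = 0.68 × 0.138 = 0.09384
Half-life = ln 2 / λ = 0.6931 / 0.09384 ≈ 7.39 years

about 7.4 years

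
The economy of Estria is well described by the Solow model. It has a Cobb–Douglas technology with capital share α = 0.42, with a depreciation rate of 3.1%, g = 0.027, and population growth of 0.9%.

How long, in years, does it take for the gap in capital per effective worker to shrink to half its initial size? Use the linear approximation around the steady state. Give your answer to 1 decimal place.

Near the steady state the convergence rate is λ = (1 − α)(n + g + δ).
λ = (1 − 0.42) × 0.067 = 0.58 × 0.067 = 0.03886
Half-life = ln 2 / λ = 0.6931 / 0.03886 ≈ 17.84 years

half-life ≈ 17.8 years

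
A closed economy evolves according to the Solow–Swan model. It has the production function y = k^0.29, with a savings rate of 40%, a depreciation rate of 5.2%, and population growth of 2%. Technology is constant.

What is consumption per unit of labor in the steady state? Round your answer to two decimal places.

c* ≈ 1.21

Steady state requires s·f(k) = (n + δ)·k, i.e. s·k^α = (n + δ)·k.
Rearranging, k^(1−α) = s / (n + δ).
k^0.71 = 0.40 / (0.020 + 0.052) = 0.40 / 0.072 = 5.5556
k* = 5.5556^(1/0.71) ≈ 11.1922
y* = (k*)^α = 11.1922^0.29 ≈ 2.0146
c* = (1 − s)·y* = (1 − 0.40) × 2.0146 ≈ 1.2088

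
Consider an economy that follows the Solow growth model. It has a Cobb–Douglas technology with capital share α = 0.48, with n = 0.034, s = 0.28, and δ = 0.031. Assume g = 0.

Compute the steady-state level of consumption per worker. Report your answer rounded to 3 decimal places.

c* = 2.772

At the steady state, Δk = 0, so s·k^α = (n + δ)·k.
Rearranging, k^(1−α) = s / (n + δ).
k^0.52 = 0.28 / (0.034 + 0.031) = 0.28 / 0.065 = 4.3077
k* = 4.3077^(1/0.52) ≈ 16.5845
y* = (k*)^α = 16.5845^0.48 ≈ 3.8500
c* = (1 − s)·y* = (1 − 0.28) × 3.8500 ≈ 2.7720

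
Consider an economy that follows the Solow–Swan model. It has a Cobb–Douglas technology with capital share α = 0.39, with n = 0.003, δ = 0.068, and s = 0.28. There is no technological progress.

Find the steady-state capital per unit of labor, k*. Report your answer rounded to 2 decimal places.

At the steady state, Δk = 0, so s·k^α = (n + δ)·k.
Rearranging, k^(1−α) = s / (n + δ).
k^0.61 = 0.28 / (0.003 + 0.068) = 0.28 / 0.071 = 3.9437
k* = 3.9437^(1/0.61) ≈ 9.4818

k* = 9.48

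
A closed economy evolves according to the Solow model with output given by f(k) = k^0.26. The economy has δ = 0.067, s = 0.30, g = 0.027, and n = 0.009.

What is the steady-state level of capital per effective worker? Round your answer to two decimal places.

k* = 4.24

At the steady state, Δk = 0, so s·k^α = (n + g + δ)·k.
Dividing both sides by k: k^(1−α) = s / (n + g + δ).
k^0.74 = 0.30 / (0.009 + 0.027 + 0.067) = 0.30 / 0.103 = 2.9126
k* = 2.9126^(1/0.74) ≈ 4.2404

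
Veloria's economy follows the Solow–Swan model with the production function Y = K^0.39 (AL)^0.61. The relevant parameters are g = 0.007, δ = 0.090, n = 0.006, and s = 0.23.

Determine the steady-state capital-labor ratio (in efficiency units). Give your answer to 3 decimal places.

k* ≈ 3.732

In steady state, investment equals break-even investment: s·k^α = (n + g + δ)·k.
Dividing both sides by k: k^(1−α) = s / (n + g + δ).
k^0.61 = 0.23 / (0.006 + 0.007 + 0.090) = 0.23 / 0.103 = 2.2330
k* = 2.2330^(1/0.61) ≈ 3.7321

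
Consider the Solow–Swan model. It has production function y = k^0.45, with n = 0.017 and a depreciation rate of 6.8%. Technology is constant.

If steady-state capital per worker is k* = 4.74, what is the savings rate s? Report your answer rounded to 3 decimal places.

s ≈ 0.200

Steady state requires s·f(k) = (n + δ)·k, i.e. s·k^α = (n + δ)·k.
So s / (n + δ) = (k*)^(1−α) = 4.74^0.55 = 2.3533.
Therefore s = 2.3533 × (n + δ) = 2.3533 × 0.085 = 0.2000.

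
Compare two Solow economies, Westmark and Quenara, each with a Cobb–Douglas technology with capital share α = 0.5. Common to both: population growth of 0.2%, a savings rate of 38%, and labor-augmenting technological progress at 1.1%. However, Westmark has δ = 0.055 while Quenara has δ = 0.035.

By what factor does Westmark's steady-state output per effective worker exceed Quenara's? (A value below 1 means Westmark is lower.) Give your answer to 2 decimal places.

y*_W / y*_Q ≈ 0.71

Steady-state y* = [s/(n + g + δ)]^(α/(1−α)), so the ratio is [ (s_W/(n + g + δ)_W) / (s_Q/(n + g + δ)_Q) ]^1.
s_W/(n + g + δ)_W = 0.38/0.068 = 5.5882; s_Q/(n + g + δ)_Q = 0.38/0.048 = 7.9167.
Ratio = (5.5882/7.9167)^1 = 0.7059^1 ≈ 0.7059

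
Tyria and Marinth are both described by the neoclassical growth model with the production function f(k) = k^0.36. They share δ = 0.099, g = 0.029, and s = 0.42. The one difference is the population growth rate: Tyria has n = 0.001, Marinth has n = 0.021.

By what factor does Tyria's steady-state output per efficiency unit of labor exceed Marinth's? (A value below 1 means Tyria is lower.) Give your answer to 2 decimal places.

y*_T / y*_M ≈ 1.08

Steady-state y* = [s/(n + g + δ)]^(α/(1−α)), so the ratio is [ (s_T/(n + g + δ)_T) / (s_M/(n + g + δ)_M) ]^0.5625.
s_T/(n + g + δ)_T = 0.42/0.129 = 3.2558; s_M/(n + g + δ)_M = 0.42/0.149 = 2.8188.
Ratio = (3.2558/2.8188)^0.5625 = 1.1550^0.5625 ≈ 1.0844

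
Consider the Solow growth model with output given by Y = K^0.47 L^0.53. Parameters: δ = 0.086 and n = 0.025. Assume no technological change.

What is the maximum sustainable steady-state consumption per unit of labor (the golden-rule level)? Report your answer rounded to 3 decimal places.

c_gold ≈ 1.906

At the golden rule, f'(k) = n + δ, so α·k^(α−1) = n + δ and k_gold = (α/(n + δ))^(1/(1−α)).
k_gold = (0.47/0.111)^(1/0.53) = 4.2342^1.8868 ≈ 15.2262
c_gold = f(k_gold) − (n + δ)·k_gold = 3.5960 − 0.111×15.2262 ≈ 1.9059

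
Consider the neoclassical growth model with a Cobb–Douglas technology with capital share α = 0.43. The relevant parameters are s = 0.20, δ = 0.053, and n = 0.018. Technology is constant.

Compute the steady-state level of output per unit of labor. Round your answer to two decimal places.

At the steady state, Δk = 0, so s·k^α = (n + δ)·k.
Rearranging, k^(1−α) = s / (n + δ).
k^0.57 = 0.20 / (0.018 + 0.053) = 0.20 / 0.071 = 2.8169
k* = 2.8169^(1/0.57) ≈ 6.1528
y* = (k*)^α = 6.1528^0.43 ≈ 2.1842

y* = 2.18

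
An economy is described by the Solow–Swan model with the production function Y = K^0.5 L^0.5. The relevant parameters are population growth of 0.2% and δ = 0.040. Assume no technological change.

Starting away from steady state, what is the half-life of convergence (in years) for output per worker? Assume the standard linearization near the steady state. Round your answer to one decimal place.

Near the steady state the convergence rate is λ = (1 − α)(n + δ).
λ = (1 − 0.5) × 0.042 = 0.5 × 0.042 = 0.0210
Half-life = ln 2 / λ = 0.6931 / 0.0210 ≈ 33.00 years

t_½ ≈ 33.0 years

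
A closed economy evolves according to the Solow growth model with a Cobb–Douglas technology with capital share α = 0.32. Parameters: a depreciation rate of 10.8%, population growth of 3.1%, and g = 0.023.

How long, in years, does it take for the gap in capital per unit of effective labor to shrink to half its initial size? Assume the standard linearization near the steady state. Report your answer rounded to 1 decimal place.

Near the steady state the convergence rate is λ = (1 − α)(n + g + δ).
λ = (1 − 0.32) × 0.162 = 0.68 × 0.162 = 0.11016
Half-life = ln 2 / λ = 0.6931 / 0.11016 ≈ 6.29 years

t_½ ≈ 6.3 years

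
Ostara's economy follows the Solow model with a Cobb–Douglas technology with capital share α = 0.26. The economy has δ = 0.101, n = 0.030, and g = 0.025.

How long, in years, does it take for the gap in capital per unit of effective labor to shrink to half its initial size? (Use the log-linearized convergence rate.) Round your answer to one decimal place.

Near the steady state the convergence rate is λ = (1 − α)(n + g + δ).
λ = (1 − 0.26) × 0.156 = 0.74 × 0.156 = 0.11544
Half-life = ln 2 / λ = 0.6931 / 0.11544 ≈ 6.00 years

about 6.0 years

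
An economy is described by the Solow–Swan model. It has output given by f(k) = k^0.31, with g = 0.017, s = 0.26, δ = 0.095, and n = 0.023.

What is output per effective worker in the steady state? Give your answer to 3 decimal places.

y* ≈ 1.342

Steady state requires s·f(k) = (n + g + δ)·k, i.e. s·k^α = (n + g + δ)·k.
Dividing both sides by k: k^(1−α) = s / (n + g + δ).
k^0.69 = 0.26 / (0.023 + 0.017 + 0.095) = 0.26 / 0.135 = 1.9259
k* = 1.9259^(1/0.69) ≈ 2.5853
y* = (k*)^α = 2.5853^0.31 ≈ 1.3424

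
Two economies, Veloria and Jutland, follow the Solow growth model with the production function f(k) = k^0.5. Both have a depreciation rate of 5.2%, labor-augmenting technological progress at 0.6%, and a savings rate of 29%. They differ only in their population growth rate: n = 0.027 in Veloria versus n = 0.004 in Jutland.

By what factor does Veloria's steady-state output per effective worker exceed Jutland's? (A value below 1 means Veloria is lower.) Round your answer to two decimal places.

Steady-state y* = [s/(n + g + δ)]^(α/(1−α)), so the ratio is [ (s_V/(n + g + δ)_V) / (s_J/(n + g + δ)_J) ]^1.
s_V/(n + g + δ)_V = 0.29/0.085 = 3.4118; s_J/(n + g + δ)_J = 0.29/0.062 = 4.6774.
Ratio = (3.4118/4.6774)^1 = 0.7294^1 ≈ 0.7294

y*_V / y*_J ≈ 0.73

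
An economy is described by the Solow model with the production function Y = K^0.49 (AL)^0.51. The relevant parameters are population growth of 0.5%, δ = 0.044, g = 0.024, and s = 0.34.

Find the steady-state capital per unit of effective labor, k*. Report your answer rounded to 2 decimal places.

Steady state requires s·f(k) = (n + g + δ)·k, i.e. s·k^α = (n + g + δ)·k.
Rearranging, k^(1−α) = s / (n + g + δ).
k^0.51 = 0.34 / (0.005 + 0.024 + 0.044) = 0.34 / 0.073 = 4.6575
k* = 4.6575^(1/0.51) ≈ 20.4223

k* ≈ 20.42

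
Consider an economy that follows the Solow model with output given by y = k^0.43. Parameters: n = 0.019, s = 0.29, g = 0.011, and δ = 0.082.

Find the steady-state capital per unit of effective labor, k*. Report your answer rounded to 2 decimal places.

k* = 5.31

In steady state, investment equals break-even investment: s·k^α = (n + g + δ)·k.
Rearranging, k^(1−α) = s / (n + g + δ).
k^0.57 = 0.29 / (0.019 + 0.011 + 0.082) = 0.29 / 0.112 = 2.5893
k* = 2.5893^(1/0.57) ≈ 5.3074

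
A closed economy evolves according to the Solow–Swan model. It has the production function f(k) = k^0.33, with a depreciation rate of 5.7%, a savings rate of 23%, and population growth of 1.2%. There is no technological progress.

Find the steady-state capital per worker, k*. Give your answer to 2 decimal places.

k* = 6.03

At the steady state, Δk = 0, so s·k^α = (n + δ)·k.
Rearranging, k^(1−α) = s / (n + δ).
k^0.67 = 0.23 / (0.012 + 0.057) = 0.23 / 0.069 = 3.3333
k* = 3.3333^(1/0.67) ≈ 6.0313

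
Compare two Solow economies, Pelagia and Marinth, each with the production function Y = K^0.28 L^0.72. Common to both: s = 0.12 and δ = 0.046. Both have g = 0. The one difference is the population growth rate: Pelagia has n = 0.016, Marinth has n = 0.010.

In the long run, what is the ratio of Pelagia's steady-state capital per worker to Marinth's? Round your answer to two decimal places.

k*_P / k*_M ≈ 0.87

Steady-state k* = [s/(n + δ)]^(1/(1−α)), so the ratio is [ (s_P/(n + δ)_P) / (s_M/(n + δ)_M) ]^1.3889.
s_P/(n + δ)_P = 0.12/0.062 = 1.9355; s_M/(n + δ)_M = 0.12/0.056 = 2.1429.
Ratio = (1.9355/2.1429)^1.3889 = 0.9032^1.3889 ≈ 0.8681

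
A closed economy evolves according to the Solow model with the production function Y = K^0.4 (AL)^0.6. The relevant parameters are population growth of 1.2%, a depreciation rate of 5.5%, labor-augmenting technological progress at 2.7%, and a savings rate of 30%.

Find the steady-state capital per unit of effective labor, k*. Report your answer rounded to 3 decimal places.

k* ≈ 6.918

Steady state requires s·f(k) = (n + g + δ)·k, i.e. s·k^α = (n + g + δ)·k.
Dividing both sides by k: k^(1−α) = s / (n + g + δ).
k^0.6 = 0.30 / (0.012 + 0.027 + 0.055) = 0.30 / 0.094 = 3.1915
k* = 3.1915^(1/0.6) ≈ 6.9182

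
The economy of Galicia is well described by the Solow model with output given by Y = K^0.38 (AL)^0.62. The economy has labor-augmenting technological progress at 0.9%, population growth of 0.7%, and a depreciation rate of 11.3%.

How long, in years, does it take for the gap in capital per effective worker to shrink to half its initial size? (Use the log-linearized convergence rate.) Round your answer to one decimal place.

Near the steady state the convergence rate is λ = (1 − α)(n + g + δ).
λ = (1 − 0.38) × 0.129 = 0.62 × 0.129 = 0.07998
Half-life = ln 2 / λ = 0.6931 / 0.07998 ≈ 8.67 years

half-life ≈ 8.7 years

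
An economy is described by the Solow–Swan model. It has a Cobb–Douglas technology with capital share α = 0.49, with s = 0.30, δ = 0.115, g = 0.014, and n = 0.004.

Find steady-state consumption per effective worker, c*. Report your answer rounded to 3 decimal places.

c* = 1.529

Steady state requires s·f(k) = (n + g + δ)·k, i.e. s·k^α = (n + g + δ)·k.
Rearranging, k^(1−α) = s / (n + g + δ).
k^0.51 = 0.30 / (0.004 + 0.014 + 0.115) = 0.30 / 0.133 = 2.2556
k* = 2.2556^(1/0.51) ≈ 4.9280
y* = (k*)^α = 4.9280^0.49 ≈ 2.1848
c* = (1 − s)·y* = (1 − 0.30) × 2.1848 ≈ 1.5294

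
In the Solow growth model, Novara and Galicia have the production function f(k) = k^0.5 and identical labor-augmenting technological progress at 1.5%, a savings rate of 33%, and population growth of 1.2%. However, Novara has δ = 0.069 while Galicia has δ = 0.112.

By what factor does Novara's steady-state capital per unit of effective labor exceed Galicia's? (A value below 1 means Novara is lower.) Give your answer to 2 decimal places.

k*_N / k*_G ≈ 2.10

Steady-state k* = [s/(n + g + δ)]^(1/(1−α)), so the ratio is [ (s_N/(n + g + δ)_N) / (s_G/(n + g + δ)_G) ]^2.
s_N/(n + g + δ)_N = 0.33/0.096 = 3.4375; s_G/(n + g + δ)_G = 0.33/0.139 = 2.3741.
Ratio = (3.4375/2.3741)^2 = 1.4479^2 ≈ 2.0964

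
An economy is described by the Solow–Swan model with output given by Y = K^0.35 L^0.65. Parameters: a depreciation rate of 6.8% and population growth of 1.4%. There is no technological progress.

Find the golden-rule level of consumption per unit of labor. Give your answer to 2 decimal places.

c_gold ≈ 1.42

At the golden rule, f'(k) = n + δ, so α·k^(α−1) = n + δ and k_gold = (α/(n + δ))^(1/(1−α)).
k_gold = (0.35/0.082)^(1/0.65) = 4.2683^1.5385 ≈ 9.3250
c_gold = f(k_gold) − (n + δ)·k_gold = 2.1846 − 0.082×9.3250 ≈ 1.4200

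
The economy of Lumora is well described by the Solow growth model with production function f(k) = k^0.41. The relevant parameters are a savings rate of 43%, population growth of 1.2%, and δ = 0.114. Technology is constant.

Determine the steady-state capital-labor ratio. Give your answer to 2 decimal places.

k* = 8.01

In steady state, investment equals break-even investment: s·k^α = (n + δ)·k.
Dividing both sides by k: k^(1−α) = s / (n + δ).
k^0.59 = 0.43 / (0.012 + 0.114) = 0.43 / 0.126 = 3.4127
k* = 3.4127^(1/0.59) ≈ 8.0086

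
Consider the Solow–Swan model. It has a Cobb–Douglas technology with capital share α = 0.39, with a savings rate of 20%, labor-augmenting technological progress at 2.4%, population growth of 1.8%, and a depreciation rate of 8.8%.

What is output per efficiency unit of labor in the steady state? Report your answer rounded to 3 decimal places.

At the steady state, Δk = 0, so s·k^α = (n + g + δ)·k.
Dividing both sides by k: k^(1−α) = s / (n + g + δ).
k^0.61 = 0.20 / (0.018 + 0.024 + 0.088) = 0.20 / 0.130 = 1.5385
k* = 1.5385^(1/0.61) ≈ 2.0264
y* = (k*)^α = 2.0264^0.39 ≈ 1.3171

y* ≈ 1.317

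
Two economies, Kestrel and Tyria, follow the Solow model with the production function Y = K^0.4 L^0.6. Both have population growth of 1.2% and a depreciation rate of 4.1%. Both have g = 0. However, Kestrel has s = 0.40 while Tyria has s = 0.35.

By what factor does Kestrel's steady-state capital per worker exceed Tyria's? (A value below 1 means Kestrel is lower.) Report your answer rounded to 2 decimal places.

ratio ≈ 1.25

Steady-state k* = [s/(n + δ)]^(1/(1−α)), so the ratio is [ (s_K/(n + δ)_K) / (s_T/(n + δ)_T) ]^1.6667.
s_K/(n + δ)_K = 0.40/0.053 = 7.5472; s_T/(n + δ)_T = 0.35/0.053 = 6.6038.
Ratio = (7.5472/6.6038)^1.6667 = 1.1429^1.6667 ≈ 1.2493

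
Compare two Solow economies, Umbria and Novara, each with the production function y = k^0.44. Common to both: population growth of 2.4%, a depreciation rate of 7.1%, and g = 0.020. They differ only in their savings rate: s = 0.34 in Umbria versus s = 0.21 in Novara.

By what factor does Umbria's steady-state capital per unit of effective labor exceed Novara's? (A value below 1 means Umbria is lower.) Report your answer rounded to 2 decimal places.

ratio ≈ 2.36

Steady-state k* = [s/(n + g + δ)]^(1/(1−α)), so the ratio is [ (s_U/(n + g + δ)_U) / (s_N/(n + g + δ)_N) ]^1.7857.
s_U/(n + g + δ)_U = 0.34/0.115 = 2.9565; s_N/(n + g + δ)_N = 0.21/0.115 = 1.8261.
Ratio = (2.9565/1.8261)^1.7857 = 1.6190^1.7857 ≈ 2.3640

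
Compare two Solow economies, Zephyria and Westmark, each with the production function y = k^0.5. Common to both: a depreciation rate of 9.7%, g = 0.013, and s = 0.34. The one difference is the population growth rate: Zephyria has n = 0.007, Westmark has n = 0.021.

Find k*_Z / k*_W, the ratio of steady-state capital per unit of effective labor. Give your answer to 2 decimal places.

ratio ≈ 1.25

Steady-state k* = [s/(n + g + δ)]^(1/(1−α)), so the ratio is [ (s_Z/(n + g + δ)_Z) / (s_W/(n + g + δ)_W) ]^2.
s_Z/(n + g + δ)_Z = 0.34/0.117 = 2.9060; s_W/(n + g + δ)_W = 0.34/0.131 = 2.5954.
Ratio = (2.9060/2.5954)^2 = 1.1197^2 ≈ 1.2537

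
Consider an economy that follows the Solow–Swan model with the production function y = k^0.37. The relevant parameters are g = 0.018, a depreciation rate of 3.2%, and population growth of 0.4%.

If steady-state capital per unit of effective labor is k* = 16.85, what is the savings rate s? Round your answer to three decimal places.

s ≈ 0.320

In steady state, investment equals break-even investment: s·k^α = (n + g + δ)·k.
So s / (n + g + δ) = (k*)^(1−α) = 16.85^0.63 = 5.9259.
Therefore s = 5.9259 × (n + g + δ) = 5.9259 × 0.054 = 0.3200.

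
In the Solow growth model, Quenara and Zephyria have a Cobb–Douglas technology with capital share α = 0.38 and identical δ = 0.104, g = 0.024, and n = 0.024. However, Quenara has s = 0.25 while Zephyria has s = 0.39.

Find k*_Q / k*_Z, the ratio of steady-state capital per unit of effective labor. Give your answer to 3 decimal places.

ratio ≈ 0.488

Steady-state k* = [s/(n + g + δ)]^(1/(1−α)), so the ratio is [ (s_Q/(n + g + δ)_Q) / (s_Z/(n + g + δ)_Z) ]^1.6129.
s_Q/(n + g + δ)_Q = 0.25/0.152 = 1.6447; s_Z/(n + g + δ)_Z = 0.39/0.152 = 2.5658.
Ratio = (1.6447/2.5658)^1.6129 = 0.6410^1.6129 ≈ 0.4881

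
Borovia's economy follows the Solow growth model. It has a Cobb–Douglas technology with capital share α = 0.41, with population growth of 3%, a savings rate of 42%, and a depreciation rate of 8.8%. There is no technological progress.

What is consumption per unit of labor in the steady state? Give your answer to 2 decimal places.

In steady state, investment equals break-even investment: s·k^α = (n + δ)·k.
Dividing both sides by k: k^(1−α) = s / (n + δ).
k^0.59 = 0.42 / (0.030 + 0.088) = 0.42 / 0.118 = 3.5593
k* = 3.5593^(1/0.59) ≈ 8.6004
y* = (k*)^α = 8.6004^0.41 ≈ 2.4163
c* = (1 − s)·y* = (1 − 0.42) × 2.4163 ≈ 1.4015

c* ≈ 1.40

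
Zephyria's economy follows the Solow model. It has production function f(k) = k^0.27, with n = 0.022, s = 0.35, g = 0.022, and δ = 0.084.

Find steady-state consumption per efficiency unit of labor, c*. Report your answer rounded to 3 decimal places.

Steady state requires s·f(k) = (n + g + δ)·k, i.e. s·k^α = (n + g + δ)·k.
Rearranging, k^(1−α) = s / (n + g + δ).
k^0.73 = 0.35 / (0.022 + 0.022 + 0.084) = 0.35 / 0.128 = 2.7344
k* = 2.7344^(1/0.73) ≈ 3.9668
y* = (k*)^α = 3.9668^0.27 ≈ 1.4507
c* = (1 − s)·y* = (1 − 0.35) × 1.4507 ≈ 0.9430

c* ≈ 0.943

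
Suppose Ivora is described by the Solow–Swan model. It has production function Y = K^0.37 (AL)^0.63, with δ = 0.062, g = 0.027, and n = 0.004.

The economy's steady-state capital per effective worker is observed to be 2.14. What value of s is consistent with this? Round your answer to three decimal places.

s ≈ 0.150

At the steady state, Δk = 0, so s·k^α = (n + g + δ)·k.
So s / (n + g + δ) = (k*)^(1−α) = 2.14^0.63 = 1.6150.
Therefore s = 1.6150 × (n + g + δ) = 1.6150 × 0.093 = 0.1502.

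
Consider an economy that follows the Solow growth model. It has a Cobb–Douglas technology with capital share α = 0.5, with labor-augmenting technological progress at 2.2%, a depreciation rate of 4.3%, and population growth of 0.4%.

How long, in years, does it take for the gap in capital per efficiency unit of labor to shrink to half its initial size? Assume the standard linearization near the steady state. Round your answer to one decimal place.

about 20.1 years

Near the steady state the convergence rate is λ = (1 − α)(n + g + δ).
λ = (1 − 0.5) × 0.069 = 0.5 × 0.069 = 0.0345
Half-life = ln 2 / λ = 0.6931 / 0.0345 ≈ 20.09 years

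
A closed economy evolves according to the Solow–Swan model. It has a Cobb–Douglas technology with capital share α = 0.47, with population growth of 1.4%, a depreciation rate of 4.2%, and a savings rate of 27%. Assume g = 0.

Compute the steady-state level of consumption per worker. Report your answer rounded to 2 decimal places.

c* = 2.95

In steady state, investment equals break-even investment: s·k^α = (n + δ)·k.
Rearranging, k^(1−α) = s / (n + δ).
k^0.53 = 0.27 / (0.014 + 0.042) = 0.27 / 0.056 = 4.8214
k* = 4.8214^(1/0.53) ≈ 19.4539
y* = (k*)^α = 19.4539^0.47 ≈ 4.0349
c* = (1 − s)·y* = (1 − 0.27) × 4.0349 ≈ 2.9455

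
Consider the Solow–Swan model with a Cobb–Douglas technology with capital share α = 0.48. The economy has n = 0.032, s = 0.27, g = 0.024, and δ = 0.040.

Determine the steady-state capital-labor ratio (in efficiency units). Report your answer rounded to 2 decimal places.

In steady state, investment equals break-even investment: s·k^α = (n + g + δ)·k.
Rearranging, k^(1−α) = s / (n + g + δ).
k^0.52 = 0.27 / (0.032 + 0.024 + 0.040) = 0.27 / 0.096 = 2.8125
k* = 2.8125^(1/0.52) ≈ 7.3053

k* = 7.31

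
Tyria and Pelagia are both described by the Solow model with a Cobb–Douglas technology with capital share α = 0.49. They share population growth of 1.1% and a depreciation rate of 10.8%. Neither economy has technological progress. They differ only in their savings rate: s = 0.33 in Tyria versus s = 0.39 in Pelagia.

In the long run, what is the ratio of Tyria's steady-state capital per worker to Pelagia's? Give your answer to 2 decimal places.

Steady-state k* = [s/(n + δ)]^(1/(1−α)), so the ratio is [ (s_T/(n + δ)_T) / (s_P/(n + δ)_P) ]^1.9608.
s_T/(n + δ)_T = 0.33/0.119 = 2.7731; s_P/(n + δ)_P = 0.39/0.119 = 3.2773.
Ratio = (2.7731/3.2773)^1.9608 = 0.8462^1.9608 ≈ 0.7208

k*_T / k*_P ≈ 0.72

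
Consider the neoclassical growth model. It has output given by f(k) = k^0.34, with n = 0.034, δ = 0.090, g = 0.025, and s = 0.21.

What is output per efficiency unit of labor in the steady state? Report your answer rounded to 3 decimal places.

In steady state, investment equals break-even investment: s·k^α = (n + g + δ)·k.
Dividing both sides by k: k^(1−α) = s / (n + g + δ).
k^0.66 = 0.21 / (0.034 + 0.025 + 0.090) = 0.21 / 0.149 = 1.4094
k* = 1.4094^(1/0.66) ≈ 1.6819
y* = (k*)^α = 1.6819^0.34 ≈ 1.1934

y* = 1.193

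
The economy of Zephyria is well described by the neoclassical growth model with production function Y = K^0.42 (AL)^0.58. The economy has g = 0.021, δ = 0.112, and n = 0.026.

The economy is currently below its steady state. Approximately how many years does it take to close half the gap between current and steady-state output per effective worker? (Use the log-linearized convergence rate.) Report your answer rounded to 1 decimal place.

about 7.5 years

Near the steady state the convergence rate is λ = (1 − α)(n + g + δ).
λ = (1 − 0.42) × 0.159 = 0.58 × 0.159 = 0.09222
Half-life = ln 2 / λ = 0.6931 / 0.09222 ≈ 7.52 years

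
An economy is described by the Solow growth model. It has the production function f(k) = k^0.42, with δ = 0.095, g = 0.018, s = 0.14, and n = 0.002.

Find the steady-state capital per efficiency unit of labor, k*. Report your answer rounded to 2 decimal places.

Steady state requires s·f(k) = (n + g + δ)·k, i.e. s·k^α = (n + g + δ)·k.
Dividing both sides by k: k^(1−α) = s / (n + g + δ).
k^0.58 = 0.14 / (0.002 + 0.018 + 0.095) = 0.14 / 0.115 = 1.2174
k* = 1.2174^(1/0.58) ≈ 1.4038

k* ≈ 1.40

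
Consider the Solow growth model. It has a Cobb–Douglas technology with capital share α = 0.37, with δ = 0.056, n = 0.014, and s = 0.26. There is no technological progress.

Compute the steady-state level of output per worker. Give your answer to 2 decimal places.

y* ≈ 2.16

At the steady state, Δk = 0, so s·k^α = (n + δ)·k.
Rearranging, k^(1−α) = s / (n + δ).
k^0.63 = 0.26 / (0.014 + 0.056) = 0.26 / 0.070 = 3.7143
k* = 3.7143^(1/0.63) ≈ 8.0272
y* = (k*)^α = 8.0272^0.37 ≈ 2.1612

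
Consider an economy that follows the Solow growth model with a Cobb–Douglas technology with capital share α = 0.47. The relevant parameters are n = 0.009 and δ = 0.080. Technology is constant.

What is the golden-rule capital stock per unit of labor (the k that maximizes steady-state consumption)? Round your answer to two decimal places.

The golden rule sets f'(k) = n + δ, i.e. α·k^(α−1) = n + δ.
So k^(1−α) = α / (n + δ) = 0.47 / 0.089 = 5.2809.
k_gold = 5.2809^(1/0.53) ≈ 23.0994

k_gold ≈ 23.10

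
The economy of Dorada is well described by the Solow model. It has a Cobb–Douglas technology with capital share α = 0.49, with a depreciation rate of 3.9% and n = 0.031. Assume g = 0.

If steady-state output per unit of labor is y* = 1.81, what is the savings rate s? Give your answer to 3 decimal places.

s ≈ 0.130

At the steady state, Δk = 0, so s·k^α = (n + δ)·k.
Since y* = [s/(n + δ)]^(α/(1−α)), we have s/(n + δ) = (y*)^((1−α)/α) = 1.81^1.0408 = 1.8544.
Therefore s = 1.8544 × (n + δ) = 1.8544 × 0.070 = 0.1298.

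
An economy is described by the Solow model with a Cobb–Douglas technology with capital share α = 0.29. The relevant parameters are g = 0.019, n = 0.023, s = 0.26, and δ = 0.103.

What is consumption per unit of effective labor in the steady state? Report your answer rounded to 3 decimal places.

c* ≈ 0.939

At the steady state, Δk = 0, so s·k^α = (n + g + δ)·k.
Rearranging, k^(1−α) = s / (n + g + δ).
k^0.71 = 0.26 / (0.023 + 0.019 + 0.103) = 0.26 / 0.145 = 1.7931
k* = 1.7931^(1/0.71) ≈ 2.2761
y* = (k*)^α = 2.2761^0.29 ≈ 1.2694
c* = (1 − s)·y* = (1 − 0.26) × 1.2694 ≈ 0.9394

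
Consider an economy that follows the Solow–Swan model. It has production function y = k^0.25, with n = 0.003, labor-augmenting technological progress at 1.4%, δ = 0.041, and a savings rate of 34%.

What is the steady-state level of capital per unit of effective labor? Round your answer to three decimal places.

Steady state requires s·f(k) = (n + g + δ)·k, i.e. s·k^α = (n + g + δ)·k.
Rearranging, k^(1−α) = s / (n + g + δ).
k^0.75 = 0.34 / (0.003 + 0.014 + 0.041) = 0.34 / 0.058 = 5.8621
k* = 5.8621^(1/0.75) ≈ 10.5699

k* = 10.570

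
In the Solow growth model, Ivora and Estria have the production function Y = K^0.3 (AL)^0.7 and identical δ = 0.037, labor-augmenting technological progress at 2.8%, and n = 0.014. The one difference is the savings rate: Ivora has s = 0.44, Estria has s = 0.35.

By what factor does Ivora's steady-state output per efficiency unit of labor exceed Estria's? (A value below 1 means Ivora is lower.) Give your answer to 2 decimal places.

Steady-state y* = [s/(n + g + δ)]^(α/(1−α)), so the ratio is [ (s_I/(n + g + δ)_I) / (s_E/(n + g + δ)_E) ]^0.4286.
s_I/(n + g + δ)_I = 0.44/0.079 = 5.5696; s_E/(n + g + δ)_E = 0.35/0.079 = 4.4304.
Ratio = (5.5696/4.4304)^0.4286 = 1.2571^0.4286 ≈ 1.1030

y*_I / y*_E ≈ 1.10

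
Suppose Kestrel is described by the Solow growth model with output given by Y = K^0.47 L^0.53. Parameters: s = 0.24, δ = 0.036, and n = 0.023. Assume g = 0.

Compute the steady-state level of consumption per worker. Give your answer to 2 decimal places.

In steady state, investment equals break-even investment: s·k^α = (n + δ)·k.
Dividing both sides by k: k^(1−α) = s / (n + δ).
k^0.53 = 0.24 / (0.023 + 0.036) = 0.24 / 0.059 = 4.0678
k* = 4.0678^(1/0.53) ≈ 14.1168
y* = (k*)^α = 14.1168^0.47 ≈ 3.4704
c* = (1 − s)·y* = (1 − 0.24) × 3.4704 ≈ 2.6375

c* ≈ 2.64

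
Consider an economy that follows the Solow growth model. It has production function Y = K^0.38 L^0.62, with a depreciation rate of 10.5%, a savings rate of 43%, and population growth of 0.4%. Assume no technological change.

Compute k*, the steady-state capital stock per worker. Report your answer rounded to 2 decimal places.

k* = 9.15

In steady state, investment equals break-even investment: s·k^α = (n + δ)·k.
Dividing both sides by k: k^(1−α) = s / (n + δ).
k^0.62 = 0.43 / (0.004 + 0.105) = 0.43 / 0.109 = 3.9450
k* = 3.9450^(1/0.62) ≈ 9.1488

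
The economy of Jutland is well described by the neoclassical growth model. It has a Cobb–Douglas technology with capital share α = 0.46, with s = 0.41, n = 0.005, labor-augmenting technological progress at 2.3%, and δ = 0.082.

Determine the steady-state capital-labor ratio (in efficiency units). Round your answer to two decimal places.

At the steady state, Δk = 0, so s·k^α = (n + g + δ)·k.
Rearranging, k^(1−α) = s / (n + g + δ).
k^0.54 = 0.41 / (0.005 + 0.023 + 0.082) = 0.41 / 0.110 = 3.7273
k* = 3.7273^(1/0.54) ≈ 11.4324

k* ≈ 11.43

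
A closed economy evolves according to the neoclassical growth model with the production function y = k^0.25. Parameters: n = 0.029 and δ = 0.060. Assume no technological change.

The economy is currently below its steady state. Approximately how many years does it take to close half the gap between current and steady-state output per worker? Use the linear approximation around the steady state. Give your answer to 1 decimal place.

t_½ ≈ 10.4 years

Near the steady state the convergence rate is λ = (1 − α)(n + δ).
λ = (1 − 0.25) × 0.089 = 0.75 × 0.089 = 0.06675
Half-life = ln 2 / λ = 0.6931 / 0.06675 ≈ 10.38 years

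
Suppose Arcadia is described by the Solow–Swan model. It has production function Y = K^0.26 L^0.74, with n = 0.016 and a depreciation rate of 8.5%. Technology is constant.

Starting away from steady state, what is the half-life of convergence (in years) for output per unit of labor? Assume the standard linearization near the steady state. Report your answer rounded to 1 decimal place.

about 9.3 years

Near the steady state the convergence rate is λ = (1 − α)(n + δ).
λ = (1 − 0.26) × 0.101 = 0.74 × 0.101 = 0.07474
Half-life = ln 2 / λ = 0.6931 / 0.07474 ≈ 9.27 years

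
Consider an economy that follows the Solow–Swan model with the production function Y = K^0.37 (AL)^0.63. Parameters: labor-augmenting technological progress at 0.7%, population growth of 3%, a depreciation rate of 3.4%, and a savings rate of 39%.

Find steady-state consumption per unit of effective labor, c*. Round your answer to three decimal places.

At the steady state, Δk = 0, so s·k^α = (n + g + δ)·k.
Dividing both sides by k: k^(1−α) = s / (n + g + δ).
k^0.63 = 0.39 / (0.030 + 0.007 + 0.034) = 0.39 / 0.071 = 5.4930
k* = 5.4930^(1/0.63) ≈ 14.9383
y* = (k*)^α = 14.9383^0.37 ≈ 2.7195
c* = (1 − s)·y* = (1 − 0.39) × 2.7195 ≈ 1.6589

c* = 1.659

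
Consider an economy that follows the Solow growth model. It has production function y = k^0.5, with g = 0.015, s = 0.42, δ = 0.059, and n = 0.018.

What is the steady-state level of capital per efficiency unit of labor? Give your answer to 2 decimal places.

k* ≈ 20.84

In steady state, investment equals break-even investment: s·k^α = (n + g + δ)·k.
Dividing both sides by k: k^(1−α) = s / (n + g + δ).
k^0.5 = 0.42 / (0.018 + 0.015 + 0.059) = 0.42 / 0.092 = 4.5652
k* = 4.5652^(1/0.5) ≈ 20.8411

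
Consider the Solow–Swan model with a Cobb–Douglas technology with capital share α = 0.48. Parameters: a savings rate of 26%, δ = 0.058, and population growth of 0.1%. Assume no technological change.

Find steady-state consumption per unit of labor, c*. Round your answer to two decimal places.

c* = 2.91

In steady state, investment equals break-even investment: s·k^α = (n + δ)·k.
Dividing both sides by k: k^(1−α) = s / (n + δ).
k^0.52 = 0.26 / (0.001 + 0.058) = 0.26 / 0.059 = 4.4068
k* = 4.4068^(1/0.52) ≈ 17.3260
y* = (k*)^α = 17.3260^0.48 ≈ 3.9317
c* = (1 − s)·y* = (1 − 0.26) × 3.9317 ≈ 2.9095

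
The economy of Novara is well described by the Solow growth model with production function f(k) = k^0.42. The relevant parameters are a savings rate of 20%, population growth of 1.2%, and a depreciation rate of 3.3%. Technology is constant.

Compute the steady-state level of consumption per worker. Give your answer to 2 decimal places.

Steady state requires s·f(k) = (n + δ)·k, i.e. s·k^α = (n + δ)·k.
Rearranging, k^(1−α) = s / (n + δ).
k^0.58 = 0.20 / (0.012 + 0.033) = 0.20 / 0.045 = 4.4444
k* = 4.4444^(1/0.58) ≈ 13.0894
y* = (k*)^α = 13.0894^0.42 ≈ 2.9451
c* = (1 − s)·y* = (1 − 0.20) × 2.9451 ≈ 2.3561

c* = 2.36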